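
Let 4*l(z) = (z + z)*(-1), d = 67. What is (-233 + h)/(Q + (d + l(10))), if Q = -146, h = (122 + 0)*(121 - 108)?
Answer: -451/28 ≈ -16.107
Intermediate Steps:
l(z) = -z/2 (l(z) = ((z + z)*(-1))/4 = ((2*z)*(-1))/4 = (-2*z)/4 = -z/2)
h = 1586 (h = 122*13 = 1586)
(-233 + h)/(Q + (d + l(10))) = (-233 + 1586)/(-146 + (67 - ½*10)) = 1353/(-146 + (67 - 5)) = 1353/(-146 + 62) = 1353/(-84) = 1353*(-1/84) = -451/28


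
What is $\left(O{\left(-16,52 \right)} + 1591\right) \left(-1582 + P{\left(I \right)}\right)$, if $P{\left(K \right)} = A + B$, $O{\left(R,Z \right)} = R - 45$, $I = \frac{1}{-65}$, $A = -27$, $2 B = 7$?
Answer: $-2456415$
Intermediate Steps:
$B = \frac{7}{2}$ ($B = \frac{1}{2} \cdot 7 = \frac{7}{2} \approx 3.5$)
$I = - \frac{1}{65} \approx -0.015385$
$O{\left(R,Z \right)} = -45 + R$
$P{\left(K \right)} = - \frac{47}{2}$ ($P{\left(K \right)} = -27 + \frac{7}{2} = - \frac{47}{2}$)
$\left(O{\left(-16,52 \right)} + 1591\right) \left(-1582 + P{\left(I \right)}\right) = \left(\left(-45 - 16\right) + 1591\right) \left(-1582 - \frac{47}{2}\right) = \left(-61 + 1591\right) \left(- \frac{3211}{2}\right) = 1530 \left(- \frac{3211}{2}\right) = -2456415$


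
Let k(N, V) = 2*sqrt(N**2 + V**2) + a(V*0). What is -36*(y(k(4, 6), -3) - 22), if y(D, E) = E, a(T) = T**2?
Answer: 900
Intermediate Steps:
k(N, V) = 2*sqrt(N**2 + V**2) (k(N, V) = 2*sqrt(N**2 + V**2) + (V*0)**2 = 2*sqrt(N**2 + V**2) + 0**2 = 2*sqrt(N**2 + V**2) + 0 = 2*sqrt(N**2 + V**2))
-36*(y(k(4, 6), -3) - 22) = -36*(-3 - 22) = -36*(-25) = 900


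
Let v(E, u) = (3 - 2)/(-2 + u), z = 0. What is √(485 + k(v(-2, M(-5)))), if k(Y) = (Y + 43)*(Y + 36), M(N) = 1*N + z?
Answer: √99065/7 ≈ 44.964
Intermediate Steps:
M(N) = N (M(N) = 1*N + 0 = N + 0 = N)
v(E, u) = 1/(-2 + u)
k(Y) = (36 + Y)*(43 + Y) (k(Y) = (43 + Y)*(36 + Y) = (36 + Y)*(43 + Y))
√(485 + k(v(-2, M(-5)))) = √(485 + (1548 + (1/(-2 - 5))² + 79/(-2 - 5))) = √(485 + (1548 + (1/(-7))² + 79/(-7))) = √(485 + (1548 + (-⅐)² + 79*(-⅐))) = √(485 + (1548 + 1/49 - 79/7)) = √(485 + 75300/49) = √(99065/49) = √99065/7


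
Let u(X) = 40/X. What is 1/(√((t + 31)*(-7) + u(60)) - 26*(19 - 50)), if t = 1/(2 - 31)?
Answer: 35061/28268566 - 5*I*√4089/14134283 ≈ 0.0012403 - 2.2621e-5*I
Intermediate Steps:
t = -1/29 (t = 1/(-29) = -1/29 ≈ -0.034483)
1/(√((t + 31)*(-7) + u(60)) - 26*(19 - 50)) = 1/(√((-1/29 + 31)*(-7) + 40/60) - 26*(19 - 50)) = 1/(√((898/29)*(-7) + 40*(1/60)) - 26*(-31)) = 1/(√(-6286/29 + ⅔) + 806) = 1/(√(-18800/87) + 806) = 1/(20*I*√4089/87 + 806) = 1/(806 + 20*I*√4089/87)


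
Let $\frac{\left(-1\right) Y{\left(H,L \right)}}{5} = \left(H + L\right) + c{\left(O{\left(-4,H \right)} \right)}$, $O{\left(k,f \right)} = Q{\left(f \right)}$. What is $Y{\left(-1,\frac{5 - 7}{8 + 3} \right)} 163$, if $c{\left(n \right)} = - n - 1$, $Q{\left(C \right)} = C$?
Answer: $\frac{10595}{11} \approx 963.18$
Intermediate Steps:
$O{\left(k,f \right)} = f$
$c{\left(n \right)} = -1 - n$
$Y{\left(H,L \right)} = 5 - 5 L$ ($Y{\left(H,L \right)} = - 5 \left(\left(H + L\right) - \left(1 + H\right)\right) = - 5 \left(-1 + L\right) = 5 - 5 L$)
$Y{\left(-1,\frac{5 - 7}{8 + 3} \right)} 163 = \left(5 - 5 \frac{5 - 7}{8 + 3}\right) 163 = \left(5 - 5 \left(- \frac{2}{11}\right)\right) 163 = \left(5 - 5 \left(\left(-2\right) \frac{1}{11}\right)\right) 163 = \left(5 - - \frac{10}{11}\right) 163 = \left(5 + \frac{10}{11}\right) 163 = \frac{65}{11} \cdot 163 = \frac{10595}{11}$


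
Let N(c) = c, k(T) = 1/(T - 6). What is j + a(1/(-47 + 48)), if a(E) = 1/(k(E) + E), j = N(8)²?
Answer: 261/4 ≈ 65.250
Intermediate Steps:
k(T) = 1/(-6 + T)
j = 64 (j = 8² = 64)
a(E) = 1/(E + 1/(-6 + E)) (a(E) = 1/(1/(-6 + E) + E) = 1/(E + 1/(-6 + E)))
j + a(1/(-47 + 48)) = 64 + (-6 + 1/(-47 + 48))/(1 + (-6 + 1/(-47 + 48))/(-47 + 48)) = 64 + (-6 + 1/1)/(1 + (-6 + 1/1)/1) = 64 + (-6 + 1)/(1 + 1*(-6 + 1)) = 64 - 5/(1 + 1*(-5)) = 64 - 5/(1 - 5) = 64 - 5/(-4) = 64 - ¼*(-5) = 64 + 5/4 = 261/4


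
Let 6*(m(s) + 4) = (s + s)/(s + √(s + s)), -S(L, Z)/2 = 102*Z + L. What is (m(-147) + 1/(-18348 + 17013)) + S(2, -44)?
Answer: 1783934986/198915 + 7*I*√6/447 ≈ 8968.3 + 0.038359*I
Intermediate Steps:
S(L, Z) = -204*Z - 2*L (S(L, Z) = -2*(102*Z + L) = -2*(L + 102*Z) = -204*Z - 2*L)
m(s) = -4 + s/(3*(s + √2*√s)) (m(s) = -4 + ((s + s)/(s + √(s + s)))/6 = -4 + ((2*s)/(s + √(2*s)))/6 = -4 + ((2*s)/(s + √2*√s))/6 = -4 + (2*s/(s + √2*√s))/6 = -4 + s/(3*(s + √2*√s)))
(m(-147) + 1/(-18348 + 17013)) + S(2, -44) = ((-11/3*(-147) - 4*√2*√(-147))/(-147 + √2*√(-147)) + 1/(-18348 + 17013)) + (-204*(-44) - 2*2) = ((539 - 4*√2*7*I*√3)/(-147 + √2*(7*I*√3)) + 1/(-1335)) + (8976 - 4) = ((539 - 28*I*√6)/(-147 + 7*I*√6) - 1/1335) + 8972 = (-1/1335 + (539 - 28*I*√6)/(-147 + 7*I*√6)) + 8972 = 11977619/1335 + (539 - 28*I*√6)/(-147 + 7*I*√6)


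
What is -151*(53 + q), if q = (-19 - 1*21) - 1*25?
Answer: 1812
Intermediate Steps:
q = -65 (q = (-19 - 21) - 25 = -40 - 25 = -65)
-151*(53 + q) = -151*(53 - 65) = -151*(-12) = 1812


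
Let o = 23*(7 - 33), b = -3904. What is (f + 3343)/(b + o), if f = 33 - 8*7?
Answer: -1660/2251 ≈ -0.73745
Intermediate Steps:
f = -23 (f = 33 - 56 = -23)
o = -598 (o = 23*(-26) = -598)
(f + 3343)/(b + o) = (-23 + 3343)/(-3904 - 598) = 3320/(-4502) = 3320*(-1/4502) = -1660/2251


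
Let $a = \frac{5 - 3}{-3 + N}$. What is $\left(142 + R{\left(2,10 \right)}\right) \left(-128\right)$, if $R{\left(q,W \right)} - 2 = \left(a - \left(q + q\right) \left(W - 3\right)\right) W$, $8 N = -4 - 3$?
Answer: $\frac{560128}{31} \approx 18069.0$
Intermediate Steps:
$N = - \frac{7}{8}$ ($N = \frac{-4 - 3}{8} = \frac{1}{8} \left(-7\right) = - \frac{7}{8} \approx -0.875$)
$a = - \frac{16}{31}$ ($a = \frac{5 - 3}{-3 - \frac{7}{8}} = \frac{2}{- \frac{31}{8}} = 2 \left(- \frac{8}{31}\right) = - \frac{16}{31} \approx -0.51613$)
$R{\left(q,W \right)} = 2 + W \left(- \frac{16}{31} - 2 q \left(-3 + W\right)\right)$ ($R{\left(q,W \right)} = 2 + \left(- \frac{16}{31} - \left(q + q\right) \left(W - 3\right)\right) W = 2 + \left(- \frac{16}{31} - 2 q \left(-3 + W\right)\right) W = 2 + W \left(- \frac{16}{31} - 2 q \left(-3 + W\right)\right)$)
$\left(142 + R{\left(2,10 \right)}\right) \left(-128\right) = \left(142 + \left(2 - \frac{160}{31} - 4 \cdot 10^{2} + 6 \cdot 10 \cdot 2\right)\right) \left(-128\right) = \left(142 + \left(2 - \frac{160}{31} - 4 \cdot 100 + 120\right)\right) \left(-128\right) = \left(142 + \left(2 - \frac{160}{31} - 400 + 120\right)\right) \left(-128\right) = \left(142 - \frac{8778}{31}\right) \left(-128\right) = \left(- \frac{4376}{31}\right) \left(-128\right) = \frac{560128}{31}$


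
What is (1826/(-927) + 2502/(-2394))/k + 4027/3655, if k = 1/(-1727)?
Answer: 2346805091392/450628605 ≈ 5207.8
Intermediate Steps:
k = -1/1727 ≈ -0.00057904
(1826/(-927) + 2502/(-2394))/k + 4027/3655 = (1826/(-927) + 2502/(-2394))/(-1/1727) + 4027/3655 = (1826*(-1/927) + 2502*(-1/2394))*(-1727) + 4027*(1/3655) = (-1826/927 - 139/133)*(-1727) + 4027/3655 = -371711/123291*(-1727) + 4027/3655 = 641944897/123291 + 4027/3655 = 2346805091392/450628605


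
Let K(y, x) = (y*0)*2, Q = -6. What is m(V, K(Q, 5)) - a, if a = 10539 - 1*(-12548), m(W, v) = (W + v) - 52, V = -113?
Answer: -23252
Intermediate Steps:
K(y, x) = 0 (K(y, x) = 0*2 = 0)
m(W, v) = -52 + W + v
a = 23087 (a = 10539 + 12548 = 23087)
m(V, K(Q, 5)) - a = (-52 - 113 + 0) - 1*23087 = -165 - 23087 = -23252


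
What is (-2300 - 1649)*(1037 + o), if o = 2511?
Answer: -14011052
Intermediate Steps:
(-2300 - 1649)*(1037 + o) = (-2300 - 1649)*(1037 + 2511) = -3949*3548 = -14011052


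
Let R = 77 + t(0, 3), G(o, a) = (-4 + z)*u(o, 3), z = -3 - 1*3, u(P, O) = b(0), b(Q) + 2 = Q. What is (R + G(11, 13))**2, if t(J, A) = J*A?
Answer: 9409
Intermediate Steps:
b(Q) = -2 + Q
u(P, O) = -2 (u(P, O) = -2 + 0 = -2)
z = -6 (z = -3 - 3 = -6)
t(J, A) = A*J
G(o, a) = 20 (G(o, a) = (-4 - 6)*(-2) = -10*(-2) = 20)
R = 77 (R = 77 + 3*0 = 77 + 0 = 77)
(R + G(11, 13))**2 = (77 + 20)**2 = 97**2 = 9409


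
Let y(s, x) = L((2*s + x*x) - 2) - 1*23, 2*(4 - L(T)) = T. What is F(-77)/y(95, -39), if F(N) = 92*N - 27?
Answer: 14222/1747 ≈ 8.1408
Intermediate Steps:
F(N) = -27 + 92*N
L(T) = 4 - T/2
y(s, x) = -18 - s - x**2/2 (y(s, x) = (4 - ((2*s + x*x) - 2)/2) - 1*23 = (4 - ((2*s + x**2) - 2)/2) - 23 = (4 - ((x**2 + 2*s) - 2)/2) - 23 = (4 - (-2 + x**2 + 2*s)/2) - 23 = (4 + (1 - s - x**2/2)) - 23 = (5 - s - x**2/2) - 23 = -18 - s - x**2/2)
F(-77)/y(95, -39) = (-27 + 92*(-77))/(-18 - 1*95 - 1/2*(-39)**2) = (-27 - 7084)/(-18 - 95 - 1/2*1521) = -7111/(-18 - 95 - 1521/2) = -7111/(-1747/2) = -7111*(-2/1747) = 14222/1747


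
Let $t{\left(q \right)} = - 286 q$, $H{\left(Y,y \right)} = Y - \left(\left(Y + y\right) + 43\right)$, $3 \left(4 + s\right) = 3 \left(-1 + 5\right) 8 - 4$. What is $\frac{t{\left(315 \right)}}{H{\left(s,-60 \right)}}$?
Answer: $- \frac{90090}{17} \approx -5299.4$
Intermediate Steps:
$s = \frac{80}{3}$ ($s = -4 + \frac{3 \left(-1 + 5\right) 8 - 4}{3} = -4 + \frac{3 \cdot 4 \cdot 8 - 4}{3} = -4 + \frac{12 \cdot 8 - 4}{3} = -4 + \frac{96 - 4}{3} = -4 + \frac{1}{3} \cdot 92 = -4 + \frac{92}{3} = \frac{80}{3} \approx 26.667$)
$H{\left(Y,y \right)} = -43 - y$ ($H{\left(Y,y \right)} = Y - \left(43 + Y + y\right) = -43 - y$)
$\frac{t{\left(315 \right)}}{H{\left(s,-60 \right)}} = \frac{\left(-286\right) 315}{-43 - -60} = - \frac{90090}{-43 + 60} = - \frac{90090}{17}$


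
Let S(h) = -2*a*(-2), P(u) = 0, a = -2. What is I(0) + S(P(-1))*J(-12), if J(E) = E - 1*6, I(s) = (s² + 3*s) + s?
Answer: 144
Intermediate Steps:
I(s) = s² + 4*s
J(E) = -6 + E (J(E) = E - 6 = -6 + E)
S(h) = -8 (S(h) = -2*(-2)*(-2) = 4*(-2) = -8)
I(0) + S(P(-1))*J(-12) = 0*(4 + 0) - 8*(-6 - 12) = 0*4 - 8*(-18) = 0 + 144 = 144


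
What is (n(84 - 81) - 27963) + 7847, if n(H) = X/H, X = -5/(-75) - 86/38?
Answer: -17199806/855 ≈ -20117.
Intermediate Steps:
X = -626/285 (X = -5*(-1/75) - 86*1/38 = 1/15 - 43/19 = -626/285 ≈ -2.1965)
n(H) = -626/(285*H)
(n(84 - 81) - 27963) + 7847 = (-626/(285*(84 - 81)) - 27963) + 7847 = (-626/285/3 - 27963) + 7847 = (-626/285*⅓ - 27963) + 7847 = (-626/855 - 27963) + 7847 = -23908991/855 + 7847 = -17199806/855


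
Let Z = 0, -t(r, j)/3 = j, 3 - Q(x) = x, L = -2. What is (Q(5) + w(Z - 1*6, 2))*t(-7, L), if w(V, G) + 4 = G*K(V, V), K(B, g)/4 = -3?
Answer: -180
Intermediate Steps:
Q(x) = 3 - x
t(r, j) = -3*j
K(B, g) = -12 (K(B, g) = 4*(-3) = -12)
w(V, G) = -4 - 12*G (w(V, G) = -4 + G*(-12) = -4 - 12*G)
(Q(5) + w(Z - 1*6, 2))*t(-7, L) = ((3 - 1*5) + (-4 - 12*2))*(-3*(-2)) = ((3 - 5) + (-4 - 24))*6 = (-2 - 28)*6 = -30*6 = -180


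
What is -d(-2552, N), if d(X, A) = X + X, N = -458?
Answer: 5104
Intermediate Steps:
d(X, A) = 2*X
-d(-2552, N) = -2*(-2552) = -1*(-5104) = 5104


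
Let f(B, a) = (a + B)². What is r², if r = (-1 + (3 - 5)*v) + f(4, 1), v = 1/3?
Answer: 4900/9 ≈ 544.44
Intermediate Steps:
f(B, a) = (B + a)²
v = ⅓ ≈ 0.33333
r = 70/3 (r = (-1 + (3 - 5)*(⅓)) + (4 + 1)² = (-1 - 2*⅓) + 5² = (-1 - ⅔) + 25 = -5/3 + 25 = 70/3 ≈ 23.333)
r² = (70/3)² = 4900/9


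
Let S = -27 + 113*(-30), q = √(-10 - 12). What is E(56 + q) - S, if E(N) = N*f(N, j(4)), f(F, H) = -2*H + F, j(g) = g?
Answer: 6083 + 104*I*√22 ≈ 6083.0 + 487.8*I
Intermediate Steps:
q = I*√22 (q = √(-22) = I*√22 ≈ 4.6904*I)
f(F, H) = F - 2*H
S = -3417 (S = -27 - 3390 = -3417)
E(N) = N*(-8 + N) (E(N) = N*(N - 2*4) = N*(N - 8) = N*(-8 + N))
E(56 + q) - S = (56 + I*√22)*(-8 + (56 + I*√22)) - 1*(-3417) = (56 + I*√22)*(48 + I*√22) + 3417 = (48 + I*√22)*(56 + I*√22) + 3417 = 3417 + (48 + I*√22)*(56 + I*√22)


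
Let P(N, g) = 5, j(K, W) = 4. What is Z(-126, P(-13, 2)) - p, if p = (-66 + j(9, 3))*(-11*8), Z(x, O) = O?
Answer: -5451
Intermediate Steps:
p = 5456 (p = (-66 + 4)*(-11*8) = -62*(-88) = 5456)
Z(-126, P(-13, 2)) - p = 5 - 1*5456 = 5 - 5456 = -5451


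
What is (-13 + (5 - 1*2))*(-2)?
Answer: 20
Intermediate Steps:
(-13 + (5 - 1*2))*(-2) = (-13 + (5 - 2))*(-2) = (-13 + 3)*(-2) = -10*(-2) = 20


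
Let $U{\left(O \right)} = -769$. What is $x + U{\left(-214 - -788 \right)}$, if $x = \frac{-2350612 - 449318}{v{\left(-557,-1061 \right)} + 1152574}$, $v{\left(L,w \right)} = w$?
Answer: $- \frac{888313427}{1151513} \approx -771.43$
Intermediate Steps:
$x = - \frac{2799930}{1151513}$ ($x = \frac{-2350612 - 449318}{-1061 + 1152574} = - \frac{2799930}{1151513} \approx -2.4315$)
$x + U{\left(-214 - -788 \right)} = - \frac{2799930}{1151513} - 769 = - \frac{888313427}{1151513}$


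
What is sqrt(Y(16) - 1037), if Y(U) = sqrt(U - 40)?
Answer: sqrt(-1037 + 2*I*sqrt(6)) ≈ 0.07607 + 32.203*I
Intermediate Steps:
Y(U) = sqrt(-40 + U)
sqrt(Y(16) - 1037) = sqrt(sqrt(-40 + 16) - 1037) = sqrt(sqrt(-24) - 1037) = sqrt(2*I*sqrt(6) - 1037) = sqrt(-1037 + 2*I*sqrt(6))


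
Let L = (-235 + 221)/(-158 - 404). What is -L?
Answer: -7/281 ≈ -0.024911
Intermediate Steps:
L = 7/281 (L = -14/(-562) = -14*(-1/562) = 7/281 ≈ 0.024911)
-L = -1*7/281 = -7/281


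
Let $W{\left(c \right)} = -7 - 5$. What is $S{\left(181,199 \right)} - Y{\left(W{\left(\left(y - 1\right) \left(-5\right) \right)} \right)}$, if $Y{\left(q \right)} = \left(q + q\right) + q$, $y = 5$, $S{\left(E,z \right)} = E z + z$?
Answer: $36254$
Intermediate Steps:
$S{\left(E,z \right)} = z + E z$
$W{\left(c \right)} = -12$
$Y{\left(q \right)} = 3 q$ ($Y{\left(q \right)} = 2 q + q = 3 q$)
$S{\left(181,199 \right)} - Y{\left(W{\left(\left(y - 1\right) \left(-5\right) \right)} \right)} = 199 \left(1 + 181\right) - 3 \left(-12\right) = 199 \cdot 182 - -36 = 36218 + 36 = 36254$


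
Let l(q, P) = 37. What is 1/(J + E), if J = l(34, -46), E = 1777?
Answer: 1/1814 ≈ 0.00055127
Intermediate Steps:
J = 37
1/(J + E) = 1/(37 + 1777) = 1/1814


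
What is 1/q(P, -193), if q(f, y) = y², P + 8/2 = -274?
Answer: 1/37249 ≈ 2.6846e-5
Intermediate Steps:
P = -278 (P = -4 - 274 = -278)
1/q(P, -193) = 1/((-193)²) = 1/37249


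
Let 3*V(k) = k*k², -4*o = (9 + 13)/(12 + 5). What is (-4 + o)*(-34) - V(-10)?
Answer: 1441/3 ≈ 480.33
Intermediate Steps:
o = -11/34 (o = -(9 + 13)/(4*(12 + 5)) = -11/(2*17) = -¼*22/17 = -11/34 ≈ -0.32353)
V(k) = k³/3 (V(k) = (k*k²)/3 = k³/3)
(-4 + o)*(-34) - V(-10) = (-4 - 11/34)*(-34) - (-10)³/3 = -147/34*(-34) - (-1000)/3 = 147 - 1*(-1000/3) = 147 + 1000/3 = 1441/3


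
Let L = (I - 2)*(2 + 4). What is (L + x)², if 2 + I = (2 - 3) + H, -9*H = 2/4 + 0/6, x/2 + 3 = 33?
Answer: 7921/9 ≈ 880.11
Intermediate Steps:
x = 60 (x = -6 + 2*33 = -6 + 66 = 60)
H = -1/18 (H = -(2/4 + 0/6)/9 = -(2*(¼) + 0*(⅙))/9 = -(½ + 0)/9 = -⅑*½ = -1/18 ≈ -0.055556)
I = -55/18 (I = -2 + ((2 - 3) - 1/18) = -2 + (-1 - 1/18) = -2 - 19/18 = -55/18 ≈ -3.0556)
L = -91/3 (L = (-55/18 - 2)*(2 + 4) = -91/18*6 = -91/3 ≈ -30.333)
(L + x)² = (-91/3 + 60)² = (89/3)² = 7921/9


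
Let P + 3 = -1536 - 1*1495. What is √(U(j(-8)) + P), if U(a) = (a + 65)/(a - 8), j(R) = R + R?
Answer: I*√437190/12 ≈ 55.1*I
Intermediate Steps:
j(R) = 2*R
P = -3034 (P = -3 + (-1536 - 1*1495) = -3 + (-1536 - 1495) = -3 - 3031 = -3034)
U(a) = (65 + a)/(-8 + a)
√(U(j(-8)) + P) = √((65 + 2*(-8))/(-8 + 2*(-8)) - 3034) = √((65 - 16)/(-8 - 16) - 3034) = √(49/(-24) - 3034) = √(-1/24*49 - 3034) = √(-49/24 - 3034) = √(-72865/24) = I*√437190/12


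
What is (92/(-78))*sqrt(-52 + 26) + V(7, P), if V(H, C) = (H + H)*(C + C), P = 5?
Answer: 140 - 46*I*sqrt(26)/39 ≈ 140.0 - 6.0142*I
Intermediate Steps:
V(H, C) = 4*C*H (V(H, C) = (2*H)*(2*C) = 4*C*H)
(92/(-78))*sqrt(-52 + 26) + V(7, P) = (92/(-78))*sqrt(-52 + 26) + 4*5*7 = (92*(-1/78))*sqrt(-26) + 140 = -46*I*sqrt(26)/39 + 140 = 140 - 46*I*sqrt(26)/39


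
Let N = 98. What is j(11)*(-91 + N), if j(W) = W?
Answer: 77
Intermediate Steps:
j(11)*(-91 + N) = 11*(-91 + 98) = 11*7 = 77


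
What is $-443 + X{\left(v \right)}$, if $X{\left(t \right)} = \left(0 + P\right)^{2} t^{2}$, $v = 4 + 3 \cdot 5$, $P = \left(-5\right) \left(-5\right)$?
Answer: $225182$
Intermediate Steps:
$P = 25$
$v = 19$ ($v = 4 + 15 = 19$)
$X{\left(t \right)} = 625 t^{2}$ ($X{\left(t \right)} = \left(0 + 25\right)^{2} t^{2} = 25^{2} t^{2} = 625 t^{2}$)
$-443 + X{\left(v \right)} = -443 + 625 \cdot 19^{2} = -443 + 625 \cdot 361 = -443 + 225625 = 225182$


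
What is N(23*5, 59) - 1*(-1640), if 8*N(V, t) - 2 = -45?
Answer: 13077/8 ≈ 1634.6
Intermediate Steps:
N(V, t) = -43/8 (N(V, t) = ¼ + (⅛)*(-45) = ¼ - 45/8 = -43/8)
N(23*5, 59) - 1*(-1640) = -43/8 - 1*(-1640) = -43/8 + 1640 = 13077/8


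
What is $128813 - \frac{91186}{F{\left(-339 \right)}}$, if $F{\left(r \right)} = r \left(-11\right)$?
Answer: $\frac{480252491}{3729} \approx 1.2879 \cdot 10^{5}$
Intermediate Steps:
$F{\left(r \right)} = - 11 r$
$128813 - \frac{91186}{F{\left(-339 \right)}} = 128813 - \frac{91186}{\left(-11\right) \left(-339\right)} = 128813 - \frac{91186}{3729} = \frac{480252491}{3729}$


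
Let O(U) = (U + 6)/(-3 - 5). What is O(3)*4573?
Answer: -41157/8 ≈ -5144.6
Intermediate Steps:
O(U) = -¾ - U/8 (O(U) = (6 + U)/(-8) = (6 + U)*(-⅛) = -¾ - U/8)
O(3)*4573 = (-¾ - ⅛*3)*4573 = (-¾ - 3/8)*4573 = -9/8*4573 = -41157/8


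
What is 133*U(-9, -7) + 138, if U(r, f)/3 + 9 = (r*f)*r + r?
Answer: -233277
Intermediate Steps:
U(r, f) = -27 + 3*r + 3*f*r² (U(r, f) = -27 + 3*((r*f)*r + r) = -27 + 3*((f*r)*r + r) = -27 + 3*(f*r² + r) = -27 + 3*(r + f*r²) = -27 + (3*r + 3*f*r²) = -27 + 3*r + 3*f*r²)
133*U(-9, -7) + 138 = 133*(-27 + 3*(-9) + 3*(-7)*(-9)²) + 138 = 133*(-27 - 27 + 3*(-7)*81) + 138 = 133*(-27 - 27 - 1701) + 138 = 133*(-1755) + 138 = -233415 + 138 = -233277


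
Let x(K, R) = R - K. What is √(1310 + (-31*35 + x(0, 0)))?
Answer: 15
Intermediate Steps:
√(1310 + (-31*35 + x(0, 0))) = √(1310 + (-31*35 + (0 - 1*0))) = √(1310 + (-1085 + (0 + 0))) = √(1310 + (-1085 + 0)) = √(1310 - 1085) = √225 = 15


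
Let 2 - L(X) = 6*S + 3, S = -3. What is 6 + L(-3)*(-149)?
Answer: -2527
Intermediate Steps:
L(X) = 17 (L(X) = 2 - (6*(-3) + 3) = 2 - (-18 + 3) = 2 - 1*(-15) = 2 + 15 = 17)
6 + L(-3)*(-149) = 6 + 17*(-149) = 6 - 2533 = -2527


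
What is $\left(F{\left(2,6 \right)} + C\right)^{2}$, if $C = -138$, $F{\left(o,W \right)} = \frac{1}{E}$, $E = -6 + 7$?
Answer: $18769$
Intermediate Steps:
$E = 1$
$F{\left(o,W \right)} = 1$ ($F{\left(o,W \right)} = 1^{-1} = 1$)
$\left(F{\left(2,6 \right)} + C\right)^{2} = \left(1 - 138\right)^{2} = \left(-137\right)^{2} = 18769$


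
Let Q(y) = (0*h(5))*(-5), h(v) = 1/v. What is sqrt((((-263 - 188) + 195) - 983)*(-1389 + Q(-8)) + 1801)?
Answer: 2*sqrt(430693) ≈ 1312.5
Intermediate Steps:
Q(y) = 0 (Q(y) = (0/5)*(-5) = (0*(1/5))*(-5) = 0*(-5) = 0)
sqrt((((-263 - 188) + 195) - 983)*(-1389 + Q(-8)) + 1801) = sqrt((((-263 - 188) + 195) - 983)*(-1389 + 0) + 1801) = sqrt(((-451 + 195) - 983)*(-1389) + 1801) = sqrt((-256 - 983)*(-1389) + 1801) = sqrt(-1239*(-1389) + 1801) = sqrt(1720971 + 1801) = sqrt(1722772) = 2*sqrt(430693)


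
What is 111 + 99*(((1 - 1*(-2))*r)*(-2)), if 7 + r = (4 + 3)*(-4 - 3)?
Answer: 33375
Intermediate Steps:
r = -56 (r = -7 + (4 + 3)*(-4 - 3) = -7 + 7*(-7) = -7 - 49 = -56)
111 + 99*(((1 - 1*(-2))*r)*(-2)) = 111 + 99*(((1 - 1*(-2))*(-56))*(-2)) = 111 + 99*(((1 + 2)*(-56))*(-2)) = 111 + 99*((3*(-56))*(-2)) = 111 + 99*(-168*(-2)) = 111 + 99*336 = 111 + 33264 = 33375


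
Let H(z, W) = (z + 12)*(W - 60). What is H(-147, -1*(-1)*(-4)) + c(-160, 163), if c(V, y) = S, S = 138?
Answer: 8778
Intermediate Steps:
H(z, W) = (-60 + W)*(12 + z) (H(z, W) = (12 + z)*(-60 + W) = (-60 + W)*(12 + z))
c(V, y) = 138
H(-147, -1*(-1)*(-4)) + c(-160, 163) = (-720 - 60*(-147) + 12*(-1*(-1)*(-4)) + (-1*(-1)*(-4))*(-147)) + 138 = (-720 + 8820 + 12*(1*(-4)) + (1*(-4))*(-147)) + 138 = (-720 + 8820 + 12*(-4) - 4*(-147)) + 138 = (-720 + 8820 - 48 + 588) + 138 = 8640 + 138 = 8778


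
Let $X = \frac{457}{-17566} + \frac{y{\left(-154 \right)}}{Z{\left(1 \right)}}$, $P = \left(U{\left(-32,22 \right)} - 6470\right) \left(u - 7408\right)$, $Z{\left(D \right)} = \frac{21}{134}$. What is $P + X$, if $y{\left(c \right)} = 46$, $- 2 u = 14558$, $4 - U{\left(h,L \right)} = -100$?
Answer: $\frac{34490005656839}{368886} \approx 9.3498 \cdot 10^{7}$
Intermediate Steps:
$U{\left(h,L \right)} = 104$ ($U{\left(h,L \right)} = 4 - -100 = 4 + 100 = 104$)
$Z{\left(D \right)} = \frac{21}{134}$ ($Z{\left(D \right)} = 21 \cdot \frac{1}{134} = \frac{21}{134}$)
$u = -7279$ ($u = \left(- \frac{1}{2}\right) 14558 = -7279$)
$P = 93497442$ ($P = \left(104 - 6470\right) \left(-7279 - 7408\right) = \left(-6366\right) \left(-14687\right) = 93497442$)
$X = \frac{108267227}{368886}$ ($X = \frac{457}{-17566} + \frac{46}{\frac{21}{134}} = 457 \left(- \frac{1}{17566}\right) + 46 \cdot \frac{134}{21} = - \frac{457}{17566} + \frac{6164}{21} = \frac{108267227}{368886} \approx 293.5$)
$P + X = 93497442 + \frac{108267227}{368886} = \frac{34490005656839}{368886}$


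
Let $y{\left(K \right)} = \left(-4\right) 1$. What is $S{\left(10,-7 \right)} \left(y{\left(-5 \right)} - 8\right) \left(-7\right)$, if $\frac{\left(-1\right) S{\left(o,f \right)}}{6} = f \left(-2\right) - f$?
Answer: $-10584$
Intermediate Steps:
$y{\left(K \right)} = -4$
$S{\left(o,f \right)} = 18 f$ ($S{\left(o,f \right)} = - 6 \left(f \left(-2\right) - f\right) = - 6 \left(- 2 f - f\right) = - 6 \left(- 3 f\right) = 18 f$)
$S{\left(10,-7 \right)} \left(y{\left(-5 \right)} - 8\right) \left(-7\right) = 18 \left(-7\right) \left(-4 - 8\right) \left(-7\right) = - 126 \left(-4 - 8\right) \left(-7\right) = \left(-126\right) \left(-12\right) \left(-7\right) = 1512 \left(-7\right) = -10584$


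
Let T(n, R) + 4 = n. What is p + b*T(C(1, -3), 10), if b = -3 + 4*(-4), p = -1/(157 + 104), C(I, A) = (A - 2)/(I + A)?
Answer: 14875/522 ≈ 28.496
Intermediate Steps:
C(I, A) = (-2 + A)/(A + I)
T(n, R) = -4 + n
p = -1/261 ≈ -0.0038314
b = -19 (b = -3 - 16 = -19)
p + b*T(C(1, -3), 10) = -1/261 - 19*(-4 + (-2 - 3)/(-3 + 1)) = -1/261 - 19*(-4 - 5/(-2)) = -1/261 - 19*(-4 - 1/2*(-5)) = -1/261 - 19*(-4 + 5/2) = -1/261 - 19*(-3/2) = -1/261 + 57/2 = 14875/522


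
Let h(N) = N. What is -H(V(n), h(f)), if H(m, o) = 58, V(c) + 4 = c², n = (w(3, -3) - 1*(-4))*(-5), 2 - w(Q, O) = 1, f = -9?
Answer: -58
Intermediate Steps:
w(Q, O) = 1 (w(Q, O) = 2 - 1*1 = 2 - 1 = 1)
n = -25 (n = (1 - 1*(-4))*(-5) = (1 + 4)*(-5) = 5*(-5) = -25)
V(c) = -4 + c²
-H(V(n), h(f)) = -1*58 = -58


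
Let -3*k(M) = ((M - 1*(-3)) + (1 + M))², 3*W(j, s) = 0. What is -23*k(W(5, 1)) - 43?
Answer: 239/3 ≈ 79.667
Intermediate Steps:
W(j, s) = 0 (W(j, s) = (⅓)*0 = 0)
k(M) = -(4 + 2*M)²/3 (k(M) = -((M - 1*(-3)) + (1 + M))²/3 = -((M + 3) + (1 + M))²/3 = -((3 + M) + (1 + M))²/3 = -(4 + 2*M)²/3)
-23*k(W(5, 1)) - 43 = -(-92)*(2 + 0)²/3 - 43 = -(-92)*2²/3 - 43 = -(-92)*4/3 - 43 = -23*(-16/3) - 43 = 368/3 - 43 = 239/3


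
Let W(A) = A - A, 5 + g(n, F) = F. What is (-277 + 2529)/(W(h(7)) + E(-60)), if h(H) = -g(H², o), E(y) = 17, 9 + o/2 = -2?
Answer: 2252/17 ≈ 132.47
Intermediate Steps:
o = -22 (o = -18 + 2*(-2) = -18 - 4 = -22)
g(n, F) = -5 + F
h(H) = 27 (h(H) = -(-5 - 22) = -1*(-27) = 27)
W(A) = 0
(-277 + 2529)/(W(h(7)) + E(-60)) = (-277 + 2529)/(0 + 17) = 2252/17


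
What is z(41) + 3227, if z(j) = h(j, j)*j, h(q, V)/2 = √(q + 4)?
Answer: 3227 + 246*√5 ≈ 3777.1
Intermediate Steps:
h(q, V) = 2*√(4 + q) (h(q, V) = 2*√(q + 4) = 2*√(4 + q))
z(j) = 2*j*√(4 + j) (z(j) = (2*√(4 + j))*j = 2*j*√(4 + j))
z(41) + 3227 = 2*41*√(4 + 41) + 3227 = 2*41*√45 + 3227 = 2*41*(3*√5) + 3227 = 246*√5 + 3227 = 3227 + 246*√5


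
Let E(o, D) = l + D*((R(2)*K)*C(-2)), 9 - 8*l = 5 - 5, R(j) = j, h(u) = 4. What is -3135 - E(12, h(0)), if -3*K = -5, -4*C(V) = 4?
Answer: -74947/24 ≈ -3122.8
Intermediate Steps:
C(V) = -1 (C(V) = -1/4*4 = -1)
K = 5/3 (K = -1/3*(-5) = 5/3 ≈ 1.6667)
l = 9/8 (l = 9/8 - (5 - 5)/8 = 9/8 - 1/8*0 = 9/8 + 0 = 9/8 ≈ 1.1250)
E(o, D) = 9/8 - 10*D/3 (E(o, D) = 9/8 + D*((2*(5/3))*(-1)) = 9/8 + D*((10/3)*(-1)) = 9/8 + D*(-10/3) = 9/8 - 10*D/3)
-3135 - E(12, h(0)) = -3135 - (9/8 - 10/3*4) = -3135 - (9/8 - 40/3) = -3135 - 1*(-293/24) = -3135 + 293/24 = -74947/24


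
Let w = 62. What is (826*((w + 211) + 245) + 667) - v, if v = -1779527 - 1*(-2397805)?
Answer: -189743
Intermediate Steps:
v = 618278 (v = -1779527 + 2397805 = 618278)
(826*((w + 211) + 245) + 667) - v = (826*((62 + 211) + 245) + 667) - 1*618278 = (826*(273 + 245) + 667) - 618278 = (826*518 + 667) - 618278 = (427868 + 667) - 618278 = 428535 - 618278 = -189743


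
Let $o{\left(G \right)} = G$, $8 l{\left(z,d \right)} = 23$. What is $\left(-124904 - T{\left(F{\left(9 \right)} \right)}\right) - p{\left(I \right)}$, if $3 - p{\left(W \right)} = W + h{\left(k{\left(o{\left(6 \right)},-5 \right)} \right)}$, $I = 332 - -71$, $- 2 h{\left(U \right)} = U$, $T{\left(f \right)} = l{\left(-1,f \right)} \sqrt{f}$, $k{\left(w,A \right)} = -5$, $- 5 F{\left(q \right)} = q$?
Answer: $- \frac{249003}{2} - \frac{69 i \sqrt{5}}{40} \approx -1.245 \cdot 10^{5} - 3.8572 i$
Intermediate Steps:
$l{\left(z,d \right)} = \frac{23}{8}$ ($l{\left(z,d \right)} = \frac{1}{8} \cdot 23 = \frac{23}{8}$)
$F{\left(q \right)} = - \frac{q}{5}$
$T{\left(f \right)} = \frac{23 \sqrt{f}}{8}$
$h{\left(U \right)} = - \frac{U}{2}$
$I = 403$ ($I = 332 + 71 = 403$)
$p{\left(W \right)} = \frac{1}{2} - W$ ($p{\left(W \right)} = 3 - \left(W - - \frac{5}{2}\right) = 3 - \left(W + \frac{5}{2}\right) = 3 - \left(\frac{5}{2} + W\right) = \frac{1}{2} - W$)
$\left(-124904 - T{\left(F{\left(9 \right)} \right)}\right) - p{\left(I \right)} = \left(-124904 - \frac{23 \sqrt{\left(- \frac{1}{5}\right) 9}}{8}\right) - \left(\frac{1}{2} - 403\right) = \left(-124904 - \frac{23 \sqrt{- \frac{9}{5}}}{8}\right) - \left(\frac{1}{2} - 403\right) = \left(-124904 - \frac{23 \frac{3 i \sqrt{5}}{5}}{8}\right) - - \frac{805}{2} = \left(-124904 - \frac{69 i \sqrt{5}}{40}\right) + \frac{805}{2} = - \frac{249003}{2} - \frac{69 i \sqrt{5}}{40}$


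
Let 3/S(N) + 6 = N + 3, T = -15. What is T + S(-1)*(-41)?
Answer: 63/4 ≈ 15.750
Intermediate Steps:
S(N) = 3/(-3 + N) (S(N) = 3/(-6 + (N + 3)) = 3/(-6 + (3 + N)) = 3/(-3 + N))
T + S(-1)*(-41) = -15 + (3/(-3 - 1))*(-41) = -15 + (3/(-4))*(-41) = -15 + (3*(-1/4))*(-41) = -15 - 3/4*(-41) = -15 + 123/4 = 63/4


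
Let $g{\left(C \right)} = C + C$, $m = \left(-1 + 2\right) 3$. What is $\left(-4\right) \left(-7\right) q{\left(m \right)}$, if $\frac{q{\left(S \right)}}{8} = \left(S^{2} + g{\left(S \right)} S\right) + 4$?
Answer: $6944$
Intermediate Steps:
$m = 3$ ($m = 1 \cdot 3 = 3$)
$g{\left(C \right)} = 2 C$
$q{\left(S \right)} = 32 + 24 S^{2}$ ($q{\left(S \right)} = 8 \left(\left(S^{2} + 2 S S\right) + 4\right) = 8 \left(\left(S^{2} + 2 S^{2}\right) + 4\right) = 8 \left(3 S^{2} + 4\right) = 8 \left(4 + 3 S^{2}\right) = 32 + 24 S^{2}$)
$\left(-4\right) \left(-7\right) q{\left(m \right)} = \left(-4\right) \left(-7\right) \left(32 + 24 \cdot 3^{2}\right) = 28 \left(32 + 24 \cdot 9\right) = 28 \left(32 + 216\right) = 28 \cdot 248 = 6944$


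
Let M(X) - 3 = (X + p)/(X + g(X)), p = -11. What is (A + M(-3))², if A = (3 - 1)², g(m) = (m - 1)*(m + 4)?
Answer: 81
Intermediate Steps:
g(m) = (-1 + m)*(4 + m)
M(X) = 3 + (-11 + X)/(-4 + X² + 4*X) (M(X) = 3 + (X - 11)/(X + (-4 + X² + 3*X)) = 3 + (-11 + X)/(-4 + X² + 4*X))
A = 4 (A = 2² = 4)
(A + M(-3))² = (4 + (-23 + 3*(-3)² + 13*(-3))/(-4 + (-3)² + 4*(-3)))² = (4 + (-23 + 3*9 - 39)/(-4 + 9 - 12))² = (4 + (-23 + 27 - 39)/(-7))² = (4 - ⅐*(-35))² = (4 + 5)² = 9² = 81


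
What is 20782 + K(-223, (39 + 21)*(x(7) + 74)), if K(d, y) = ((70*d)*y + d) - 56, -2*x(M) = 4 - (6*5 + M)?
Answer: -84741797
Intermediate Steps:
x(M) = 13 + M/2 (x(M) = -(4 - (6*5 + M))/2 = -(4 - (30 + M))/2 = -(4 + (-30 - M))/2 = -(-26 - M)/2 = 13 + M/2)
K(d, y) = -56 + d + 70*d*y (K(d, y) = (70*d*y + d) - 56 = (d + 70*d*y) - 56 = -56 + d + 70*d*y)
20782 + K(-223, (39 + 21)*(x(7) + 74)) = 20782 + (-56 - 223 + 70*(-223)*((39 + 21)*((13 + (½)*7) + 74))) = 20782 + (-56 - 223 + 70*(-223)*(60*((13 + 7/2) + 74))) = 20782 + (-56 - 223 + 70*(-223)*(60*(33/2 + 74))) = 20782 + (-56 - 223 + 70*(-223)*(60*(181/2))) = 20782 + (-56 - 223 + 70*(-223)*5430) = 20782 + (-56 - 223 - 84762300) = 20782 - 84762579 = -84741797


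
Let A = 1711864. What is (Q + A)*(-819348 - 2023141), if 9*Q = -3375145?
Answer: -34199778769559/9 ≈ -3.8000e+12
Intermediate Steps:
Q = -3375145/9 (Q = (1/9)*(-3375145) = -3375145/9 ≈ -3.7502e+5)
(Q + A)*(-819348 - 2023141) = (-3375145/9 + 1711864)*(-819348 - 2023141) = (12031631/9)*(-2842489) = -34199778769559/9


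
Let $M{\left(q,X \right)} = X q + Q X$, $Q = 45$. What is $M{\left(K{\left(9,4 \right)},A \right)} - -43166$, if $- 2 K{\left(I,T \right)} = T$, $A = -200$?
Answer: $34566$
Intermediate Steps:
$K{\left(I,T \right)} = - \frac{T}{2}$
$M{\left(q,X \right)} = 45 X + X q$ ($M{\left(q,X \right)} = X q + 45 X = 45 X + X q$)
$M{\left(K{\left(9,4 \right)},A \right)} - -43166 = - 200 \left(45 - 2\right) - -43166 = - 200 \left(45 - 2\right) + 43166 = \left(-200\right) 43 + 43166 = -8600 + 43166 = 34566$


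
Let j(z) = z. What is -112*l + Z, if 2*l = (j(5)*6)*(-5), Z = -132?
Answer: 8268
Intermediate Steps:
l = -75 (l = ((5*6)*(-5))/2 = (30*(-5))/2 = (½)*(-150) = -75)
-112*l + Z = -112*(-75) - 132 = 8400 - 132 = 8268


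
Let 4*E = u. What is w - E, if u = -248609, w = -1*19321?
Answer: 171325/4 ≈ 42831.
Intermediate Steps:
w = -19321
E = -248609/4 (E = (¼)*(-248609) = -248609/4 ≈ -62152.)
w - E = -19321 - 1*(-248609/4) = -19321 + 248609/4 = 171325/4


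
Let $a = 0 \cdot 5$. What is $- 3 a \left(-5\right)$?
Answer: $0$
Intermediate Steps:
$a = 0$
$- 3 a \left(-5\right) = \left(-3\right) 0 \left(-5\right) = 0 \left(-5\right) = 0$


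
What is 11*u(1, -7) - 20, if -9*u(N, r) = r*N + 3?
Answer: -136/9 ≈ -15.111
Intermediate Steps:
u(N, r) = -⅓ - N*r/9 (u(N, r) = -(r*N + 3)/9 = -(N*r + 3)/9 = -(3 + N*r)/9 = -⅓ - N*r/9)
11*u(1, -7) - 20 = 11*(-⅓ - ⅑*1*(-7)) - 20 = 11*(-⅓ + 7/9) - 20 = 11*(4/9) - 20 = 44/9 - 20 = -136/9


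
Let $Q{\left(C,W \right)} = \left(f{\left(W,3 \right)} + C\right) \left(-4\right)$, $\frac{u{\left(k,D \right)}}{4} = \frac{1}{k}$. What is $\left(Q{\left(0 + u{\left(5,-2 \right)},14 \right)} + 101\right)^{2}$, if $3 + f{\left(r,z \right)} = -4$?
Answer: $\frac{395641}{25} \approx 15826.0$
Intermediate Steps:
$u{\left(k,D \right)} = \frac{4}{k}$
$f{\left(r,z \right)} = -7$ ($f{\left(r,z \right)} = -3 - 4 = -7$)
$Q{\left(C,W \right)} = 28 - 4 C$ ($Q{\left(C,W \right)} = \left(-7 + C\right) \left(-4\right) = 28 - 4 C$)
$\left(Q{\left(0 + u{\left(5,-2 \right)},14 \right)} + 101\right)^{2} = \left(\left(28 - 4 \left(0 + \frac{4}{5}\right)\right) + 101\right)^{2} = \left(\left(28 - \frac{16}{5}\right) + 101\right)^{2} = \left(\frac{124}{5} + 101\right)^{2} = \left(\frac{629}{5}\right)^{2} = \frac{395641}{25}$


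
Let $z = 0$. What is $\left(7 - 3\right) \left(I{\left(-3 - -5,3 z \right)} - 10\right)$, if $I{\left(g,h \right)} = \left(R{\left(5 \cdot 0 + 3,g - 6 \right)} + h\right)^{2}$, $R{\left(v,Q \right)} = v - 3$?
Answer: $-40$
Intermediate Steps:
$R{\left(v,Q \right)} = -3 + v$
$I{\left(g,h \right)} = h^{2}$ ($I{\left(g,h \right)} = \left(\left(-3 + \left(5 \cdot 0 + 3\right)\right) + h\right)^{2} = \left(\left(-3 + \left(0 + 3\right)\right) + h\right)^{2} = \left(\left(-3 + 3\right) + h\right)^{2} = \left(0 + h\right)^{2} = h^{2}$)
$\left(7 - 3\right) \left(I{\left(-3 - -5,3 z \right)} - 10\right) = \left(7 - 3\right) \left(\left(3 \cdot 0\right)^{2} - 10\right) = 4 \left(0^{2} - 10\right) = 4 \left(0 - 10\right) = 4 \left(-10\right) = -40$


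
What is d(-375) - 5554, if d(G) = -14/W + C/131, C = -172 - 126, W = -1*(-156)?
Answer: -56774933/10218 ≈ -5556.4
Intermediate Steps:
W = 156
C = -298
d(G) = -24161/10218 (d(G) = -14/156 - 298/131 = -14*1/156 - 298*1/131 = -7/78 - 298/131 = -24161/10218)
d(-375) - 5554 = -24161/10218 - 5554 = -56774933/10218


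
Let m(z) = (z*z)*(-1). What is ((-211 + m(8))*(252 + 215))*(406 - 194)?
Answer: -27226100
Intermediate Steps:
m(z) = -z² (m(z) = z²*(-1) = -z²)
((-211 + m(8))*(252 + 215))*(406 - 194) = ((-211 - 1*8²)*(252 + 215))*(406 - 194) = ((-211 - 1*64)*467)*212 = ((-211 - 64)*467)*212 = -275*467*212 = -128425*212 = -27226100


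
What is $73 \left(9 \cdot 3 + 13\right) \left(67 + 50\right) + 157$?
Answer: $341797$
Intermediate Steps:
$73 \left(9 \cdot 3 + 13\right) \left(67 + 50\right) + 157 = 73 \left(27 + 13\right) 117 + 157 = 73 \cdot 40 \cdot 117 + 157 = 73 \cdot 4680 + 157 = 341640 + 157 = 341797$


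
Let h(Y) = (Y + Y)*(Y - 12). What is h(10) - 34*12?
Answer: -448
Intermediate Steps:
h(Y) = 2*Y*(-12 + Y) (h(Y) = (2*Y)*(-12 + Y) = 2*Y*(-12 + Y))
h(10) - 34*12 = 2*10*(-12 + 10) - 34*12 = 2*10*(-2) - 408 = -40 - 408 = -448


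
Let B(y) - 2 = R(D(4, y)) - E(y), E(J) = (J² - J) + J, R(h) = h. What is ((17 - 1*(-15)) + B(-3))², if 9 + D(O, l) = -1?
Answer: 225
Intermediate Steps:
D(O, l) = -10 (D(O, l) = -9 - 1 = -10)
E(J) = J²
B(y) = -8 - y² (B(y) = 2 + (-10 - y²) = -8 - y²)
((17 - 1*(-15)) + B(-3))² = ((17 - 1*(-15)) + (-8 - 1*(-3)²))² = ((17 + 15) + (-8 - 1*9))² = (32 + (-8 - 9))² = (32 - 17)² = 15² = 225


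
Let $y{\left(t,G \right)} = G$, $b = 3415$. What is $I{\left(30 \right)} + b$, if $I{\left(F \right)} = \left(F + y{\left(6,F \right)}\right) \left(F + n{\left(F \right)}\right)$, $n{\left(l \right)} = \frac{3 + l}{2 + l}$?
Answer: $\frac{42215}{8} \approx 5276.9$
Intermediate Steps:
$n{\left(l \right)} = \frac{3 + l}{2 + l}$
$I{\left(F \right)} = 2 F \left(F + \frac{3 + F}{2 + F}\right)$ ($I{\left(F \right)} = \left(F + F\right) \left(F + \frac{3 + F}{2 + F}\right) = 2 F \left(F + \frac{3 + F}{2 + F}\right)$)
$I{\left(30 \right)} + b = 2 \cdot 30 \frac{1}{2 + 30} \left(3 + 30 + 30 \left(2 + 30\right)\right) + 3415 = 2 \cdot 30 \cdot \frac{1}{32} \left(3 + 30 + 30 \cdot 32\right) + 3415 = 2 \cdot 30 \cdot \frac{1}{32} \left(3 + 30 + 960\right) + 3415 = 2 \cdot 30 \cdot \frac{1}{32} \cdot 993 + 3415 = \frac{14895}{8} + 3415 = \frac{42215}{8}$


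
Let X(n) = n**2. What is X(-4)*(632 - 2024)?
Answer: -22272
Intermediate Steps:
X(-4)*(632 - 2024) = (-4)**2*(632 - 2024) = 16*(-1392) = -22272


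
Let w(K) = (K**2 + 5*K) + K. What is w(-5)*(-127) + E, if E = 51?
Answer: 686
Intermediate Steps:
w(K) = K**2 + 6*K
w(-5)*(-127) + E = -5*(6 - 5)*(-127) + 51 = -5*1*(-127) + 51 = -5*(-127) + 51 = 635 + 51 = 686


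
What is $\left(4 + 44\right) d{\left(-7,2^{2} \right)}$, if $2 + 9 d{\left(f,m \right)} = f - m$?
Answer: $- \frac{208}{3} \approx -69.333$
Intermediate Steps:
$d{\left(f,m \right)} = - \frac{2}{9} - \frac{m}{9} + \frac{f}{9}$ ($d{\left(f,m \right)} = - \frac{2}{9} + \frac{f - m}{9} = - \frac{2}{9} + \left(- \frac{m}{9} + \frac{f}{9}\right) = - \frac{2}{9} - \frac{m}{9} + \frac{f}{9}$)
$\left(4 + 44\right) d{\left(-7,2^{2} \right)} = \left(4 + 44\right) \left(- \frac{2}{9} - \frac{2^{2}}{9} + \frac{1}{9} \left(-7\right)\right) = 48 \left(- \frac{2}{9} - \frac{4}{9} - \frac{7}{9}\right) = 48 \left(- \frac{13}{9}\right) = - \frac{208}{3}$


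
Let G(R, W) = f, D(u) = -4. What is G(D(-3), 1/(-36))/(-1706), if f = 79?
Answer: -79/1706 ≈ -0.046307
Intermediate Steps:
G(R, W) = 79
G(D(-3), 1/(-36))/(-1706) = 79/(-1706) = 79*(-1/1706) = -79/1706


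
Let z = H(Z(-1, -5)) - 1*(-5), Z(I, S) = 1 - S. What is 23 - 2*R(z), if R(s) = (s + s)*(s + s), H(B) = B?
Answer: -945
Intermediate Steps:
z = 11 (z = (1 - 1*(-5)) - 1*(-5) = (1 + 5) + 5 = 6 + 5 = 11)
R(s) = 4*s² (R(s) = (2*s)*(2*s) = 4*s²)
23 - 2*R(z) = 23 - 8*11² = 23 - 8*121 = 23 - 2*484 = 23 - 968 = -945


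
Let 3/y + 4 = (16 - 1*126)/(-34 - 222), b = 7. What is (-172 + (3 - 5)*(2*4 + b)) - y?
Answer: -91930/457 ≈ -201.16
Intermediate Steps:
y = -384/457 (y = 3/(-4 + (16 - 1*126)/(-34 - 222)) = 3/(-4 + (16 - 126)/(-256)) = 3/(-4 - 110*(-1/256)) = 3/(-4 + 55/128) = 3/(-457/128) = 3*(-128/457) = -384/457 ≈ -0.84026)
(-172 + (3 - 5)*(2*4 + b)) - y = (-172 + (3 - 5)*(2*4 + 7)) - 1*(-384/457) = (-172 - 2*(8 + 7)) + 384/457 = (-172 - 2*15) + 384/457 = (-172 - 30) + 384/457 = -202 + 384/457 = -91930/457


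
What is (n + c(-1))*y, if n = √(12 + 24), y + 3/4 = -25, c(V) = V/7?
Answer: -4223/28 ≈ -150.82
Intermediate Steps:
c(V) = V/7 (c(V) = V*(⅐) = V/7)
y = -103/4 (y = -¾ - 25 = -103/4 ≈ -25.750)
n = 6 (n = √36 = 6)
(n + c(-1))*y = (6 + (⅐)*(-1))*(-103/4) = (6 - ⅐)*(-103/4) = (41/7)*(-103/4) = -4223/28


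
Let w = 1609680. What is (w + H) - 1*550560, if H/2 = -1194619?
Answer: -1330118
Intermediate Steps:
H = -2389238 (H = 2*(-1194619) = -2389238)
(w + H) - 1*550560 = (1609680 - 2389238) - 1*550560 = -779558 - 550560 = -1330118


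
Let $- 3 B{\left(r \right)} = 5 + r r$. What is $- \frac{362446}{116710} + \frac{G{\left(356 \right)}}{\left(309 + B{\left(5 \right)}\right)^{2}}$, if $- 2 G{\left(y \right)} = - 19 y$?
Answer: $- \frac{16004160813}{5216995355} \approx -3.0677$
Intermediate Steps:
$B{\left(r \right)} = - \frac{5}{3} - \frac{r^{2}}{3}$ ($B{\left(r \right)} = - \frac{5 + r r}{3} = - \frac{5 + r^{2}}{3} = - \frac{5}{3} - \frac{r^{2}}{3}$)
$G{\left(y \right)} = \frac{19 y}{2}$ ($G{\left(y \right)} = - \frac{\left(-19\right) y}{2} = \frac{19 y}{2}$)
$- \frac{362446}{116710} + \frac{G{\left(356 \right)}}{\left(309 + B{\left(5 \right)}\right)^{2}} = - \frac{362446}{116710} + \frac{\frac{19}{2} \cdot 356}{\left(309 - \left(\frac{5}{3} + \frac{5^{2}}{3}\right)\right)^{2}} = \left(-362446\right) \frac{1}{116710} + \frac{3382}{\left(309 - 10\right)^{2}} = - \frac{181223}{58355} + \frac{3382}{\left(309 - 10\right)^{2}} = - \frac{181223}{58355} + \frac{3382}{299^{2}} = - \frac{181223}{58355} + \frac{3382}{89401} = - \frac{16004160813}{5216995355}$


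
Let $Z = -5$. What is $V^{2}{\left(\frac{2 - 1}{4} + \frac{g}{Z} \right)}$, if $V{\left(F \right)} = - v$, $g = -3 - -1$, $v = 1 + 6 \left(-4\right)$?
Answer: $529$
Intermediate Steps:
$v = -23$ ($v = 1 - 24 = -23$)
$g = -2$ ($g = -3 + 1 = -2$)
$V{\left(F \right)} = 23$ ($V{\left(F \right)} = \left(-1\right) \left(-23\right) = 23$)
$V^{2}{\left(\frac{2 - 1}{4} + \frac{g}{Z} \right)} = 23^{2} = 529$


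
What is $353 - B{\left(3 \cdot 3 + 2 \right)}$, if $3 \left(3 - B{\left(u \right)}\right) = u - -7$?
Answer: $356$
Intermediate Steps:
$B{\left(u \right)} = \frac{2}{3} - \frac{u}{3}$ ($B{\left(u \right)} = 3 - \frac{u - -7}{3} = 3 - \frac{u + 7}{3} = 3 - \frac{7 + u}{3} = 3 - \left(\frac{7}{3} + \frac{u}{3}\right) = \frac{2}{3} - \frac{u}{3}$)
$353 - B{\left(3 \cdot 3 + 2 \right)} = 353 - \left(\frac{2}{3} - \frac{3 \cdot 3 + 2}{3}\right) = 353 - \left(\frac{2}{3} - \frac{9 + 2}{3}\right) = 353 - \left(\frac{2}{3} - \frac{11}{3}\right) = 353 - -3 = 353 + 3 = 356$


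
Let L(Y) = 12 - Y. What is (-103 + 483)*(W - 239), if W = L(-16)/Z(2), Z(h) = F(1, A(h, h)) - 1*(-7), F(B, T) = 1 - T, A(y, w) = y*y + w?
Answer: -85500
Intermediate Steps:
A(y, w) = w + y² (A(y, w) = y² + w = w + y²)
Z(h) = 8 - h - h² (Z(h) = (1 - (h + h²)) - 1*(-7) = (1 + (-h - h²)) + 7 = (1 - h - h²) + 7 = 8 - h - h²)
W = 14 (W = (12 - 1*(-16))/(8 - 1*2 - 1*2²) = (12 + 16)/(8 - 2 - 1*4) = 28/(8 - 2 - 4) = 28/2 = 28*(½) = 14)
(-103 + 483)*(W - 239) = (-103 + 483)*(14 - 239) = 380*(-225) = -85500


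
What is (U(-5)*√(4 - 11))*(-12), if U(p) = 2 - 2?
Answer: 0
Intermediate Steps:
U(p) = 0
(U(-5)*√(4 - 11))*(-12) = (0*√(4 - 11))*(-12) = (0*√(-7))*(-12) = (0*(I*√7))*(-12) = 0*(-12) = 0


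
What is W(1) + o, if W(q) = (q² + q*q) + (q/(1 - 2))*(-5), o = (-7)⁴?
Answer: 2408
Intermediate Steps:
o = 2401
W(q) = 2*q² + 5*q (W(q) = (q² + q²) + (q/(-1))*(-5) = 2*q² + (q*(-1))*(-5) = 2*q² - q*(-5) = 2*q² + 5*q)
W(1) + o = 1*(5 + 2*1) + 2401 = 1*(5 + 2) + 2401 = 1*7 + 2401 = 7 + 2401 = 2408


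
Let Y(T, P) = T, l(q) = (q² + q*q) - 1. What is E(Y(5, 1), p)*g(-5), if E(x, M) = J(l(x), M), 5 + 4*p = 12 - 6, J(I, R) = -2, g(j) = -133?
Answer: 266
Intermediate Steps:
l(q) = -1 + 2*q² (l(q) = (q² + q²) - 1 = 2*q² - 1 = -1 + 2*q²)
p = ¼ (p = -5/4 + (12 - 6)/4 = -5/4 + (¼)*6 = -5/4 + 3/2 = ¼ ≈ 0.25000)
E(x, M) = -2
E(Y(5, 1), p)*g(-5) = -2*(-133) = 266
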